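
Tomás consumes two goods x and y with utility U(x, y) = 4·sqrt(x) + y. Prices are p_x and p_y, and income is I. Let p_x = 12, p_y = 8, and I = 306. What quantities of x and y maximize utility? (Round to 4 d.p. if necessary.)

x* = 1.7778, y* = 35.5833

Set MRS = p_x/p_y: 2·x^(−1/2) = p_x/p_y.
Solve: √x = 2·p_y/p_x, so x*(p_x,p_y) = (2·p_y/p_x)², and y* = (I − p_x·x*)/p_y.
Plugging in: x* = (2·8/12)² = 1.7778, y* = 35.5833.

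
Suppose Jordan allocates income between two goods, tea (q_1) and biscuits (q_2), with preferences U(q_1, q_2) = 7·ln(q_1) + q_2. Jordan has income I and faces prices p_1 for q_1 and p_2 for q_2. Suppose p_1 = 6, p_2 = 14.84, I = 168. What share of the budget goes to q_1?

share on q_1 = 0.6183

MU_q_1 = 7/q_1, MU_q_2 = 1. Tangency: 7/q_1 = p_1/p_2.
So q_1*(p_1,p_2) = 7·p_2/p_1, independent of income; and q_2* = (I − 7·p_2)/p_2.
At the given prices: q_1* = 7·14.84/6 = 17.3133, and q_2* = 4.3208.
Expenditure on q_1: 6·17.3133 = 103.88; share = 0.6183.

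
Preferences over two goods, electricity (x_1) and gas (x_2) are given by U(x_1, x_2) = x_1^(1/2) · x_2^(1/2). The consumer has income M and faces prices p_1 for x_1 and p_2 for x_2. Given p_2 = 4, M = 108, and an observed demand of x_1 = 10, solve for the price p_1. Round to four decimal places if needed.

p_1 = 5.4

Tangency: MRS = x_2/x_1 = p_1/p_2.
So 0.5·p_2·x_2 = 0.5·p_1·x_1; combined with the budget, a share 0.5 of income goes to x_1.
Demand: x_1*(p_1,p_2,M) = 0.5·M/p_1 and x_2* = 0.5·M/p_2.
Set x_1* = 10 in the demand function and solve for p_1: p_1 = 5.4.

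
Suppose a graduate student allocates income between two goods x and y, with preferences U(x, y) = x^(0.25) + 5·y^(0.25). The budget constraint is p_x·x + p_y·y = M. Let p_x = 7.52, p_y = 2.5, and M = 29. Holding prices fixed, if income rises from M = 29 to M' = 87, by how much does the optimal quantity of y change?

From the CES first-order condition, (1/5)·(y/x)^(0.75) = p_x/p_y.
Hence y/x = (5·p_x/p_y)^(1/(0.75)), i.e. raised to the 4/3 power.
Substitute y = (y/x)·x into the budget: x* = M/(p_x + p_y·(y/x)).
Numerically y/x = 37.124771, so x* = 29/(7.52 + 2.5·37.124771) = 0.289 and y* = 37.124771·0.289 = 10.7306.
At M' = 87: y* = 32.1917. Change: 32.1917 − 10.7306 = 21.4611.

Δy* = 21.4611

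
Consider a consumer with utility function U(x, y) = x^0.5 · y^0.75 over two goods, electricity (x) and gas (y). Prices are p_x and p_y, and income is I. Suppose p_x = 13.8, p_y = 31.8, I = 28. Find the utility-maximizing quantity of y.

y* = 0.5283

Tangency: MRS = (2/3)·y/x = p_x/p_y.
Rearranging, p_y·y = (3/2)·p_x·x. Substituting into the budget gives p_x·x·(1 + (3/2)) = I.
Demand: x*(p_x,p_y,I) = 0.4·I/p_x and y* = 0.6·I/p_y.
At p_x=13.8, p_y=31.8, I=28: y* = 0.6·28/31.8 = 0.5283.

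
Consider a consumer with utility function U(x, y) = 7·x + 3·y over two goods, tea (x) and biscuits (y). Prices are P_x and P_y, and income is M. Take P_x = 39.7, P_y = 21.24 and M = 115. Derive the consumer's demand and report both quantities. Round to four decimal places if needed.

x* = 2.8967, y* = 0

Linear utility — the consumer picks whichever good has higher MU/price: 7/39.7 = 0.1763 vs 3/21.24 = 0.1412.
x gives more utility per dollar, so spend all income on x: x* = M/P_x, y* = 0.
Numerically: x* = 2.8967, y* = 0.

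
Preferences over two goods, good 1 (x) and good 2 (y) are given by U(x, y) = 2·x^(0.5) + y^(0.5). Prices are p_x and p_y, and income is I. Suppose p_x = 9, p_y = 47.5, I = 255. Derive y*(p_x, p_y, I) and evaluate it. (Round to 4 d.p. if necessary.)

y* = 0.2428

MU_x ∝ 2·x^(-0.5), MU_y ∝ y^(-0.5), so MRS = 2·(y/x)^(0.5) = p_x/p_y.
Solve for the ratio: y/x = [(1/2)·p_x/p_y]^(2).
With the ratio pinned down, the budget gives x* = I/(p_x + p_y·(y/x)) and y* = (y/x)·x*.
Numerically y/x = 0.008975, so x* = 255/(9 + 47.5·0.008975) = 27.0519 and y* = 0.008975·27.0519 = 0.2428.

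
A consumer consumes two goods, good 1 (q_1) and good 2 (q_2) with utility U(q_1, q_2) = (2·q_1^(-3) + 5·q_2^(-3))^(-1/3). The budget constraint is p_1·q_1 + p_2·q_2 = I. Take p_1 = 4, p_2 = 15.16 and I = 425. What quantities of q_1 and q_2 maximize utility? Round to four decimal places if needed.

MU_q_1 ∝ 2·q_1^(-4), MU_q_2 ∝ 5·q_2^(-4), so MRS = (2/5)·(q_2/q_1)^(4) = p_1/p_2.
Hence q_2/q_1 = ((5/2)·p_1/p_2)^(1/(4)), i.e. raised to the 0.25 power.
With the ratio pinned down, the budget gives q_1* = I/(p_1 + p_2·(q_2/q_1)) and q_2* = (q_2/q_1)·q_1*.
Numerically q_2/q_1 = 0.901208, so q_1* = 425/(4 + 15.16·0.901208) = 24.0625 and q_2* = 0.901208·24.0625 = 21.6853.

q_1* = 24.0625, q_2* = 21.6853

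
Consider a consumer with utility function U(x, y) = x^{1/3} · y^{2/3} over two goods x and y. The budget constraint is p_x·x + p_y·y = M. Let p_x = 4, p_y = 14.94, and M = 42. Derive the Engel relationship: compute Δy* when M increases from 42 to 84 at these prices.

Δy* = 1.8742

The MRS is (1/2)·y/x. Set MRS = p_x/p_y.
Rearranging, p_y·y = 2·p_x·x. Substituting into the budget gives p_x·x·(1 + 2) = M.
Demand: x*(p_x,p_y,M) = 1/3·M/p_x and y* = 2/3·M/p_y.
At p_x=4, p_y=14.94, M=42: y* = 2/3·42/14.94 = 1.8742.
At M' = 84: y* = 3.7483. Change: 3.7483 − 1.8742 = 1.8742.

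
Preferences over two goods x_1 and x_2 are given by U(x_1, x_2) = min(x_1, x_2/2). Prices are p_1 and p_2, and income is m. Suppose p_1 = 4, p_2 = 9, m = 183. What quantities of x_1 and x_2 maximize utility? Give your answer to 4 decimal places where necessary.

Leontief preferences: the optimum is at the kink where x_1/1 = x_2/2, i.e. x_2 = 2·x_1.
Budget: p_1·x_1 + p_2·2·x_1 = m, so (p_1 + 2·p_2)·x_1 = m.
Demand: x_1*(p_1,p_2,m) = m/(p_1 + 2·p_2), x_2* = 2·m/(p_1 + 2·p_2).
Here 4 + 2·9 = 22, giving x_1* = 8.3182 and x_2* = 16.6364.

x_1* = 8.3182, x_2* = 16.6364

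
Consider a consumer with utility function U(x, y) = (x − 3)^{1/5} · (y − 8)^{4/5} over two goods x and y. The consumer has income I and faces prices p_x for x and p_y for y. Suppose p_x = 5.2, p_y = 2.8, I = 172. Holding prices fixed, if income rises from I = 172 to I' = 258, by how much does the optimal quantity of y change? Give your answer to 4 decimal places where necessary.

Δy* = 24.5714

MRS = (1/4)·(y−8)/(x−3). Tangency with p_x/p_y gives y−8 = 4·(p_x/p_y)·(x−3).
After buying the subsistence bundle (3, 8), a share 0.2 of the remaining income goes to x: x* = 3 + 0.2·(I − 3p_x − 8p_y)/p_x.
Discretionary income = 172 − 3·5.2 − 8·2.8 = 134; y* = 8 + 0.8·134/2.8 = 46.2857.
At I' = 258: y* = 70.8571. Change: 70.8571 − 46.2857 = 24.5714.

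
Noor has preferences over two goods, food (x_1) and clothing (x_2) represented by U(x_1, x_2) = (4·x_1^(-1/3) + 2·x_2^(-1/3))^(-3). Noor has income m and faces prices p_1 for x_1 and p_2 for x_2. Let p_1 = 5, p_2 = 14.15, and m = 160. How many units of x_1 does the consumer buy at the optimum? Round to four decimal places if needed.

x_1* = 18.0667

Substitute x_2 = (x_2/x_1)·x_1 into the budget: x_1* = m/(p_1 + p_2·(x_2/x_1)).
Numerically x_2/x_1 = 0.272513, so x_1* = 160/(5 + 14.15·0.272513) = 18.0667.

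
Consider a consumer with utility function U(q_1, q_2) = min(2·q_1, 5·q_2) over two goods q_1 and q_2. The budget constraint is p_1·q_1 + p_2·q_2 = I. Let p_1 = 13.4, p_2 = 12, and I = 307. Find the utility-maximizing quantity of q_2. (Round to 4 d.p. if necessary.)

q_2* = 6.7473

Leontief preferences: the optimum is at the kink where q_1/5 = q_2/2, i.e. q_2 = (2/5)·q_1.
Budget: p_1·q_1 + p_2·(2/5)·q_1 = I, so (5·p_1 + 2·p_2)·q_1 = 5·I.
Demand: q_1*(p_1,p_2,I) = 5·I/(5·p_1 + 2·p_2), q_2* = 2·I/(5·p_1 + 2·p_2).
Here 5·13.4 + 2·12 = 91, giving q_2* = 6.7473.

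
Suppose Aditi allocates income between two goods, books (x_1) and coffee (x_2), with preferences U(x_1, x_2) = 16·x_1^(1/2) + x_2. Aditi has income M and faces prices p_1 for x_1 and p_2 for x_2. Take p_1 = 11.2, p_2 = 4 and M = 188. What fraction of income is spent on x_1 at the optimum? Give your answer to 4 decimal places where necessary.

Thus x_1* = (8·p_2/p_1)² — independent of M — with the rest of income spent on x_2.
Plugging in: x_1* = (8·4/11.2)² = 8.1633, x_2* = 24.1429.
Expenditure on x_1: 11.2·8.1633 = 91.4286; share = 0.4863.

share on x_1 = 0.4863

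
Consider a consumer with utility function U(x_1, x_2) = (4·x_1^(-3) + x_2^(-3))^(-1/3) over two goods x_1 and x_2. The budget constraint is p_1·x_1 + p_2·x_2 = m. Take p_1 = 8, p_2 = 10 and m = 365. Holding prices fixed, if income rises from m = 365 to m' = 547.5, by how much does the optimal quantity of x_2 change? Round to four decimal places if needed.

From the CES first-order condition, 4·(x_2/x_1)^(4) = p_1/p_2.
Solve for the ratio: x_2/x_1 = [(1/4)·p_1/p_2]^(0.25).
With the ratio pinned down, the budget gives x_1* = m/(p_1 + p_2·(x_2/x_1)) and x_2* = (x_2/x_1)·x_1*.
Numerically x_2/x_1 = 0.66874, so x_1* = 365/(8 + 10·0.66874) = 24.8512 and x_2* = 0.66874·24.8512 = 16.619.
At m' = 547.5: x_2* = 24.9285. Change: 24.9285 − 16.619 = 8.3095.

Δx_2* = 8.3095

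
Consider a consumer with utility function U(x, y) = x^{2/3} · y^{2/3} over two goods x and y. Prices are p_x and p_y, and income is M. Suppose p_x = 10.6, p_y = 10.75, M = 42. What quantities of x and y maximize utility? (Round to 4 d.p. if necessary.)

x* = 1.9811, y* = 1.9535

Tangency: MRS = y/x = p_x/p_y.
Rearranging, p_y·y = p_x·x. Substituting into the budget gives p_x·x·(1 + 1) = M.
Demand: x*(p_x,p_y,M) = 0.5·M/p_x and y* = 0.5·M/p_y.
At p_x=10.6, p_y=10.75, M=42: x* = 0.5·42/10.6 = 1.9811, y* = 1.9535.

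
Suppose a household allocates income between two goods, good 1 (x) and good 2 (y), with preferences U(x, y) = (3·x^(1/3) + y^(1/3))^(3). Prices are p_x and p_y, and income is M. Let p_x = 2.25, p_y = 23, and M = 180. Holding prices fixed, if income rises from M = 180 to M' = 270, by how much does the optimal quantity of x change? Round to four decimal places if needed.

From the CES first-order condition, 3·(y/x)^(2/3) = p_x/p_y.
Hence y/x = ((1/3)·p_x/p_y)^(1/(2/3)), i.e. raised to the 1.5 power.
Substitute y = (y/x)·x into the budget: x* = M/(p_x + p_y·(y/x)).
Numerically y/x = 0.005888, so x* = 180/(2.25 + 23·0.005888) = 75.458.
At M' = 270: x* = 113.1869. Change: 113.1869 − 75.458 = 37.729.

Δx* = 37.729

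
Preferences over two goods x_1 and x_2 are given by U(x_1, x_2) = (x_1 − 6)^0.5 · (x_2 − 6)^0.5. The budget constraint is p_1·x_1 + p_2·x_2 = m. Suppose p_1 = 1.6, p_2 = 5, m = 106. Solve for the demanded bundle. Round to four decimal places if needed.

MRS = (x_2−6)/(x_1−6). Tangency with p_1/p_2 gives x_2−6 = (p_1/p_2)·(x_1−6).
Substituting into the budget: x_1* = 6 + 0.5·(m − 6·p_1 − 6·p_2)/p_1, and x_2* = 6 + 0.5·(…)/p_2.
Discretionary income = 106 − 6·1.6 − 6·5 = 66.4; x_1* = 6 + 0.5·66.4/1.6 = 26.75; x_2* = 6 + 0.5·66.4/5 = 12.64.

x_1* = 26.75, x_2* = 12.64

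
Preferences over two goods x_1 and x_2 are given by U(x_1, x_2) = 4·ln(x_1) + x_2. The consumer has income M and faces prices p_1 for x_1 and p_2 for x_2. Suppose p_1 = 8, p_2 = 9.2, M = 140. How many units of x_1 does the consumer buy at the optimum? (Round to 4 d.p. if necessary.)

So x_1*(p_1,p_2) = 4·p_2/p_1, independent of income; and x_2* = (M − 4·p_2)/p_2.
At the given prices: x_1* = 4·9.2/8 = 4.6.

x_1* = 4.6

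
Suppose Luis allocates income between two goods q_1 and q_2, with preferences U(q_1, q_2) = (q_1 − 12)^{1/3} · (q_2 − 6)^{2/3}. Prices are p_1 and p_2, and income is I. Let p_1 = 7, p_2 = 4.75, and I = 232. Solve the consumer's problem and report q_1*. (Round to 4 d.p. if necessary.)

This is Cobb-Douglas in (q_1−12, q_2−6): tangency gives 1/3·p_2·(q_2−6) = 2/3·p_1·(q_1−12).
Substituting into the budget: q_1* = 12 + 1/3·(I − 12·p_1 − 6·p_2)/p_1, and q_2* = 6 + 2/3·(…)/p_2.
Discretionary income = 232 − 12·7 − 6·4.75 = 119.5; q_1* = 12 + 1/3·119.5/7 = 17.6905.

q_1* = 17.6905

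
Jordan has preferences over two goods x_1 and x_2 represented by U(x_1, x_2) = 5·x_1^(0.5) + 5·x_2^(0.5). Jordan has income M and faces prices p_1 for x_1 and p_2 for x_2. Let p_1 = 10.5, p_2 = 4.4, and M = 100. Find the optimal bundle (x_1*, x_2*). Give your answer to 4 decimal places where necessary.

x_1* = 2.8124, x_2* = 16.0159

MRS = MU_x_1/MU_x_2 = (x_2/x_1)^(0.5). Set equal to p_1/p_2.
Hence x_2/x_1 = (p_1/p_2)^(1/(0.5)), i.e. raised to the 2 power.
With the ratio pinned down, the budget gives x_1* = M/(p_1 + p_2·(x_2/x_1)) and x_2* = (x_2/x_1)·x_1*.
Numerically x_2/x_1 = 5.694731, so x_1* = 100/(10.5 + 4.4·5.694731) = 2.8124 and x_2* = 5.694731·2.8124 = 16.0159.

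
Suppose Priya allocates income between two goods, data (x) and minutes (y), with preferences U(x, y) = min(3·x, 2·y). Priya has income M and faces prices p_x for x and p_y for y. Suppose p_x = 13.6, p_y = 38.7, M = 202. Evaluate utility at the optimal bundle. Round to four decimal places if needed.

V = 8.4578

With perfect complements, no substitution: consume in ratio x:y = 2:3.
Budget: p_x·x + p_y·(3/2)·x = M, so (2·p_x + 3·p_y)·x = 2·M.
Demand: x*(p_x,p_y,M) = 2·M/(2·p_x + 3·p_y), y* = 3·M/(2·p_x + 3·p_y).
Here 2·13.6 + 3·38.7 = 143.3, giving x* = 2.8193 and y* = 4.2289.
Utility at the optimum: U(2.8193, 4.2289) = 8.4578.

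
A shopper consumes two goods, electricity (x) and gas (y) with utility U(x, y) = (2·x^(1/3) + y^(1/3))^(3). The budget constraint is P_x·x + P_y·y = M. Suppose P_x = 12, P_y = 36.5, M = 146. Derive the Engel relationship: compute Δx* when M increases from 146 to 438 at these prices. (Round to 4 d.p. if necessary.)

Δx* = 20.2319

Numerically y/x = 0.066648, so x* = 146/(12 + 36.5·0.066648) = 10.1159.
At M' = 438: x* = 30.3478. Change: 30.3478 − 10.1159 = 20.2319.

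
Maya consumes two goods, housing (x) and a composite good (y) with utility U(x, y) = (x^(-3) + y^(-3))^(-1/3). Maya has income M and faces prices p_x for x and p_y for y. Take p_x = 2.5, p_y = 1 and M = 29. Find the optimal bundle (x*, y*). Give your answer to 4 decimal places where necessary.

MU_x ∝ x^(-4), MU_y ∝ y^(-4), so MRS = (y/x)^(4) = p_x/p_y.
Hence y/x = (p_x/p_y)^(1/(4)), i.e. raised to the 0.25 power.
With the ratio pinned down, the budget gives x* = M/(p_x + p_y·(y/x)) and y* = (y/x)·x*.
Numerically y/x = 1.257433, so x* = 29/(2.5 + 1·1.257433) = 7.718 and y* = 1.257433·7.718 = 9.7049.

x* = 7.718, y* = 9.7049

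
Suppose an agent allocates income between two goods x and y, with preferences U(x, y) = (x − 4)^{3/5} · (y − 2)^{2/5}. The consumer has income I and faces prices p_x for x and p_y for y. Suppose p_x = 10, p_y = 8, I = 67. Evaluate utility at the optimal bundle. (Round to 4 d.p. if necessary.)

V = 0.6136

This is Cobb-Douglas in (x−4, y−2): tangency gives 0.6·p_y·(y−2) = 0.4·p_x·(x−4).
After buying the subsistence bundle (4, 2), a share 0.6 of the remaining income goes to x: x* = 4 + 0.6·(I − 4p_x − 2p_y)/p_x.
Discretionary income = 67 − 4·10 − 2·8 = 11; x* = 4 + 0.6·11/10 = 4.66; y* = 2 + 0.4·11/8 = 2.55.
Utility at the optimum: U(4.66, 2.55) = 0.6136.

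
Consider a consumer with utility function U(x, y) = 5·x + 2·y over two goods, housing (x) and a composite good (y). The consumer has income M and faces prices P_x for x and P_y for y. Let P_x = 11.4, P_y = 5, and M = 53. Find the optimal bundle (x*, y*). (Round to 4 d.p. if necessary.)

x* = 4.6491, y* = 0

Perfect substitutes: compare marginal utility per dollar. 5/P_x vs 2/P_y → 0.4386 vs 0.4.
x gives more utility per dollar, so spend all income on x: x* = M/P_x, y* = 0.
Numerically: x* = 4.6491, y* = 0.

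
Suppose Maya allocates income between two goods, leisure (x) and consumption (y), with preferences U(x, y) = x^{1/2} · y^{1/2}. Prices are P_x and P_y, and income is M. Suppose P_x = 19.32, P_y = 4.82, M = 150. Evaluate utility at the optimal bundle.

Tangency: MRS = y/x = P_x/P_y.
Rearranging, P_y·y = P_x·x. Substituting into the budget gives P_x·x·(1 + 1) = M.
Demand: x*(P_x,P_y,M) = 0.5·M/P_x and y* = 0.5·M/P_y.
At P_x=19.32, P_y=4.82, M=150: x* = 0.5·150/19.32 = 3.882, y* = 15.5602.
Utility at the optimum: U(3.882, 15.5602) = 7.772.

V = 7.772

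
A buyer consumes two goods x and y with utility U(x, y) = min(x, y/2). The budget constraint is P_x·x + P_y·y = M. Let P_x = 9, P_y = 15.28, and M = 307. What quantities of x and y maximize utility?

x* = 7.7604, y* = 15.5207

Leontief preferences: the optimum is at the kink where x/1 = y/2, i.e. y = 2·x.
Budget: P_x·x + P_y·2·x = M, so (P_x + 2·P_y)·x = M.
Demand: x*(P_x,P_y,M) = M/(P_x + 2·P_y), y* = 2·M/(P_x + 2·P_y).
Here 9 + 2·15.28 = 39.56, giving x* = 7.7604 and y* = 15.5207.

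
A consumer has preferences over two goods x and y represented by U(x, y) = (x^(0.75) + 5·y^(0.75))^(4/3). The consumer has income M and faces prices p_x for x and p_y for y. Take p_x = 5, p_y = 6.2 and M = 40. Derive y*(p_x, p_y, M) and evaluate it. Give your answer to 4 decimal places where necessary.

Substitute y = (y/x)·x into the budget: x* = M/(p_x + p_y·(y/x)).
Numerically y/x = 264.358499, so x* = 40/(5 + 6.2·264.358499) = 0.0243 and y* = 264.358499·0.0243 = 6.432.

y* = 6.432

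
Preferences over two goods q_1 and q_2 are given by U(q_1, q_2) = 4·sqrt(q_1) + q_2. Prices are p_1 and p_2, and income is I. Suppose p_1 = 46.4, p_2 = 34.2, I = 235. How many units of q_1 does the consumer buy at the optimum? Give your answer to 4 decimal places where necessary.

MU_q_1 = 2/√q_1, MU_q_2 = 1. Tangency: 2/√q_1 = p_1/p_2.
Solve: √q_1 = 2·p_2/p_1, so q_1*(p_1,p_2) = (2·p_2/p_1)², and q_2* = (I − p_1·q_1*)/p_2.
Plugging in: q_1* = (2·34.2/46.4)² = 2.1731.

q_1* = 2.1731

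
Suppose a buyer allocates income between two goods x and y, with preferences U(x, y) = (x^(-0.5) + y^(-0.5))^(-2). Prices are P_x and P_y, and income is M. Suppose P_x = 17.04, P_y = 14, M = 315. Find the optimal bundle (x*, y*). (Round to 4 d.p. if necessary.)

From the CES first-order condition, (y/x)^(1.5) = P_x/P_y.
Hence y/x = (P_x/P_y)^(1/(1.5)), i.e. raised to the 2/3 power.
Substitute y = (y/x)·x into the budget: x* = M/(P_x + P_y·(y/x)).
Numerically y/x = 1.139972, so x* = 315/(17.04 + 14·1.139972) = 9.5456 and y* = 1.139972·9.5456 = 10.8817.

x* = 9.5456, y* = 10.8817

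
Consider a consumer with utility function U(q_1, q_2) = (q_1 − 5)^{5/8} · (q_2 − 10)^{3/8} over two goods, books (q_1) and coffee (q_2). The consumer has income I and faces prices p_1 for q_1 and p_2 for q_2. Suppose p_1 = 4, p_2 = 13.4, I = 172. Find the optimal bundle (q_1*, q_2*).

q_1* = 7.8125, q_2* = 10.5037

Let q_1' = q_1−5, q_2' = q_2−10. MRS = (5/3)·q_2'/q_1' = p_1/p_2.
After buying the subsistence bundle (5, 10), a share 0.625 of the remaining income goes to q_1: q_1* = 5 + 0.625·(I − 5p_1 − 10p_2)/p_1.
Discretionary income = 172 − 5·4 − 10·13.4 = 18; q_1* = 5 + 0.625·18/4 = 7.8125; q_2* = 10 + 0.375·18/13.4 = 10.5037.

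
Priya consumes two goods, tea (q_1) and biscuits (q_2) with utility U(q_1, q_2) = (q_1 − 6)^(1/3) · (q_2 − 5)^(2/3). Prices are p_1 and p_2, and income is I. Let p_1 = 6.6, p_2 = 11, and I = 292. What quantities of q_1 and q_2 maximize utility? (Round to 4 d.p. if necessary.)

q_1* = 15.9697, q_2* = 16.9636

Discretionary income = 292 − 6·6.6 − 5·11 = 197.4; q_1* = 6 + 1/3·197.4/6.6 = 15.9697; q_2* = 5 + 2/3·197.4/11 = 16.9636.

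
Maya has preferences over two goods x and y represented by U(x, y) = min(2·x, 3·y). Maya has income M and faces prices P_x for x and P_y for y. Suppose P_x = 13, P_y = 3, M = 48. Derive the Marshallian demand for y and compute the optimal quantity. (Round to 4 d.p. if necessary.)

y* = 2.1333

With perfect complements, no substitution: consume in ratio x:y = 3:2.
Budget: P_x·x + P_y·(2/3)·x = M, so (3·P_x + 2·P_y)·x = 3·M.
Demand: x*(P_x,P_y,M) = 3·M/(3·P_x + 2·P_y), y* = 2·M/(3·P_x + 2·P_y).
Here 3·13 + 2·3 = 45, giving y* = 2.1333.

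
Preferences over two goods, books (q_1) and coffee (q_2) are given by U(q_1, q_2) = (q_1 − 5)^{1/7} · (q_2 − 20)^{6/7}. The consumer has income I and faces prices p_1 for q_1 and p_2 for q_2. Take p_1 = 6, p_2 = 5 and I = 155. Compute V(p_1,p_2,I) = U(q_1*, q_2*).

Let q_1' = q_1−5, q_2' = q_2−20. MRS = (1/6)·q_2'/q_1' = p_1/p_2.
Substituting into the budget: q_1* = 5 + 1/7·(I − 5·p_1 − 20·p_2)/p_1, and q_2* = 20 + 6/7·(…)/p_2.
Discretionary income = 155 − 5·6 − 20·5 = 25; q_1* = 5 + 1/7·25/6 = 5.5952; q_2* = 20 + 6/7·25/5 = 24.2857.
Utility at the optimum: U(5.5952, 24.2857) = 3.2326.

V = 3.2326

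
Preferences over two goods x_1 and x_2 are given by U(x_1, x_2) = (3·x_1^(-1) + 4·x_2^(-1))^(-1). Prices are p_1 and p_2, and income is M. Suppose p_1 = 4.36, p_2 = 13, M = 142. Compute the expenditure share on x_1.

share on x_1 = 0.334

With the ratio pinned down, the budget gives x_1* = M/(p_1 + p_2·(x_2/x_1)) and x_2* = (x_2/x_1)·x_1*.
Numerically x_2/x_1 = 0.668715, so x_1* = 142/(4.36 + 13·0.668715) = 10.8785 and x_2* = 0.668715·10.8785 = 7.2746.
Expenditure on x_1: 4.36·10.8785 = 47.4302; share = 0.334.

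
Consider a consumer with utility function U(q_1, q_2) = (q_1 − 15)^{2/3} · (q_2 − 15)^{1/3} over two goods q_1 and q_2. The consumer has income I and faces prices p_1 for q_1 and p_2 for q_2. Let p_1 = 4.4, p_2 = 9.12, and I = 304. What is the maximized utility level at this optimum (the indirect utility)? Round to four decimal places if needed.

V = 9.5451

MRS = 2·(q_2−15)/(q_1−15). Tangency with p_1/p_2 gives q_2−15 = (1/2)·(p_1/p_2)·(q_1−15).
After buying the subsistence bundle (15, 15), a share 2/3 of the remaining income goes to q_1: q_1* = 15 + 2/3·(I − 15p_1 − 15p_2)/p_1.
Discretionary income = 304 − 15·4.4 − 15·9.12 = 101.2; q_1* = 15 + 2/3·101.2/4.4 = 30.3333; q_2* = 15 + 1/3·101.2/9.12 = 18.6988.
Utility at the optimum: U(30.3333, 18.6988) = 9.5451.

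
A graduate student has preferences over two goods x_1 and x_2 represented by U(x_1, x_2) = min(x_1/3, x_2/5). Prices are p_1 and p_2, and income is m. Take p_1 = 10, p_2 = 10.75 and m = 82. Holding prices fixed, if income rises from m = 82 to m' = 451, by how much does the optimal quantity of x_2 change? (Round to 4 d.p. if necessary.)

Demand: x_1*(p_1,p_2,m) = 3·m/(3·p_1 + 5·p_2), x_2* = 5·m/(3·p_1 + 5·p_2).
Here 3·10 + 5·10.75 = 83.75, giving x_2* = 4.8955.
At m' = 451: x_2* = 26.9254. Change: 26.9254 − 4.8955 = 22.0299.

Δx_2* = 22.0299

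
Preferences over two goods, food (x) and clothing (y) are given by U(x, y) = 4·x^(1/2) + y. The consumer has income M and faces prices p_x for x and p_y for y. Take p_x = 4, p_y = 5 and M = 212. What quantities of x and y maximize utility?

x* = 6.25, y* = 37.4

Utility is quasi-linear in y; the FOC for x is 2/√x = p_x/p_y.
Thus x* = (2·p_y/p_x)² — independent of M — with the rest of income spent on y.
Plugging in: x* = (2·5/4)² = 6.25, y* = 37.4.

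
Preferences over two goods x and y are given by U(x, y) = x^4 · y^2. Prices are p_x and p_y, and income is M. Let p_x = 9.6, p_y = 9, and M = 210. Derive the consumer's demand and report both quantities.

Demand: x*(p_x,p_y,M) = 2/3·M/p_x and y* = 1/3·M/p_y.
At p_x=9.6, p_y=9, M=210: x* = 2/3·210/9.6 = 14.5833, y* = 7.7778.

x* = 14.5833, y* = 7.7778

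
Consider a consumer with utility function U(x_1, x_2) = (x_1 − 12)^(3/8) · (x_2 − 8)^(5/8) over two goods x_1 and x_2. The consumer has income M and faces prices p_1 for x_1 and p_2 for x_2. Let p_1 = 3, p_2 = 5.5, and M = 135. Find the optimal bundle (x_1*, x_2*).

This is Cobb-Douglas in (x_1−12, x_2−8): tangency gives 0.375·p_2·(x_2−8) = 0.625·p_1·(x_1−12).
Substituting into the budget: x_1* = 12 + 0.375·(M − 12·p_1 − 8·p_2)/p_1, and x_2* = 8 + 0.625·(…)/p_2.
Discretionary income = 135 − 12·3 − 8·5.5 = 55; x_1* = 12 + 0.375·55/3 = 18.875; x_2* = 8 + 0.625·55/5.5 = 14.25.

x_1* = 18.875, x_2* = 14.25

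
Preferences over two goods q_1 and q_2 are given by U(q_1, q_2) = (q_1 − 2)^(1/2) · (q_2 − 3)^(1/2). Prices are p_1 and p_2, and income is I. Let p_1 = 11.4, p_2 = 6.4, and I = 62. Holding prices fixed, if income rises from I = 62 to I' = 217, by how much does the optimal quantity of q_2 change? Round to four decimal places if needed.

Δq_2* = 12.1094

Substituting into the budget: q_1* = 2 + 0.5·(I − 2·p_1 − 3·p_2)/p_1, and q_2* = 3 + 0.5·(…)/p_2.
Discretionary income = 62 − 2·11.4 − 3·6.4 = 20; q_2* = 3 + 0.5·20/6.4 = 4.5625.
At I' = 217: q_2* = 16.6719. Change: 16.6719 − 4.5625 = 12.1094.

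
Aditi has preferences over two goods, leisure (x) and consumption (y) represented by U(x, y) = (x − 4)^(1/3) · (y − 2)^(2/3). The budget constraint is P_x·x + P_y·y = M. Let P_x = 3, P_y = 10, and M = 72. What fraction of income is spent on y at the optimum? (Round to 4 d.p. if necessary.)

This is Cobb-Douglas in (x−4, y−2): tangency gives 1/3·P_y·(y−2) = 2/3·P_x·(x−4).
After buying the subsistence bundle (4, 2), a share 1/3 of the remaining income goes to x: x* = 4 + 1/3·(M − 4P_x − 2P_y)/P_x.
Discretionary income = 72 − 4·3 − 2·10 = 40; x* = 4 + 1/3·40/3 = 8.4444; y* = 2 + 2/3·40/10 = 4.6667.
Expenditure on y: 10·4.6667 = 46.6667; share = 0.6481.

share on y = 0.6481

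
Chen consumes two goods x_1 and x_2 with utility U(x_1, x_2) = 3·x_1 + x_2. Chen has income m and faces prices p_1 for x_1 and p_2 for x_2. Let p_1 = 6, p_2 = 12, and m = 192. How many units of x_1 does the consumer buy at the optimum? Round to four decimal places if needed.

Perfect substitutes: compare marginal utility per dollar. 3/p_1 vs 1/p_2 → 0.5 vs 0.0833.
x_1 gives more utility per dollar, so spend all income on x_1: x_1* = m/p_1, x_2* = 0.
Numerically: x_1* = 32, x_2* = 0.

x_1* = 32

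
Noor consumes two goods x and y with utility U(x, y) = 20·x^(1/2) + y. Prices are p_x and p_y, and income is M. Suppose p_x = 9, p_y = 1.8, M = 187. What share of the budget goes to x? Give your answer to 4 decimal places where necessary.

Utility is quasi-linear in y; the FOC for x is 10/√x = p_x/p_y.
Thus x* = (10·p_y/p_x)² — independent of M — with the rest of income spent on y.
Plugging in: x* = (10·1.8/9)² = 4, y* = 83.8889.
Expenditure on x: 9·4 = 36; share = 0.1925.

share on x = 0.1925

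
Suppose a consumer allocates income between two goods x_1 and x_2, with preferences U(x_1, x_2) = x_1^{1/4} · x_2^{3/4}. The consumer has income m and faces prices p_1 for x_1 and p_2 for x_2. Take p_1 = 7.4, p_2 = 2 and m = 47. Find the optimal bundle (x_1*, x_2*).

x_1* = 1.5878, x_2* = 17.625

At p_1=7.4, p_2=2, m=47: x_1* = 0.25·47/7.4 = 1.5878, x_2* = 17.625.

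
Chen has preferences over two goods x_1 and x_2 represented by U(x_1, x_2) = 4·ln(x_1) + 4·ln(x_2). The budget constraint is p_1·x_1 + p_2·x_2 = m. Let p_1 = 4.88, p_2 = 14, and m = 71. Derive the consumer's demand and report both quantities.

x_1* = 7.2746, x_2* = 2.5357

Demand: x_1*(p_1,p_2,m) = 0.5·m/p_1 and x_2* = 0.5·m/p_2.
At p_1=4.88, p_2=14, m=71: x_1* = 0.5·71/4.88 = 7.2746, x_2* = 2.5357.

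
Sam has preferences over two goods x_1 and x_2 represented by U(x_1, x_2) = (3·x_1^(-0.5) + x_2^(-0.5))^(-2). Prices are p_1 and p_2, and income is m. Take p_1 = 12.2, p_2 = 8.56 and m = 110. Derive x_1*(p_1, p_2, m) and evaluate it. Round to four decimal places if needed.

x_1* = 6.3176

With the ratio pinned down, the budget gives x_1* = m/(p_1 + p_2·(x_2/x_1)) and x_2* = (x_2/x_1)·x_1*.
Numerically x_2/x_1 = 0.608849, so x_1* = 110/(12.2 + 8.56·0.608849) = 6.3176.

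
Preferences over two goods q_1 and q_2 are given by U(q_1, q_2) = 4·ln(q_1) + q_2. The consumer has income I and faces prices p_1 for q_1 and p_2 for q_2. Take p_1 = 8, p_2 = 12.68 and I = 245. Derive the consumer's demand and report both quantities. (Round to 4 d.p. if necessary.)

At the given prices: q_1* = 4·12.68/8 = 6.34, and q_2* = 15.3218.

q_1* = 6.34, q_2* = 15.3218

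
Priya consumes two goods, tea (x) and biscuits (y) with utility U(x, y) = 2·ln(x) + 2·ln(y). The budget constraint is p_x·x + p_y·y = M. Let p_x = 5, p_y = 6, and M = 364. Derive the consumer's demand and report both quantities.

Demand: x*(p_x,p_y,M) = 0.5·M/p_x and y* = 0.5·M/p_y.
At p_x=5, p_y=6, M=364: x* = 0.5·364/5 = 36.4, y* = 30.3333.

x* = 36.4, y* = 30.3333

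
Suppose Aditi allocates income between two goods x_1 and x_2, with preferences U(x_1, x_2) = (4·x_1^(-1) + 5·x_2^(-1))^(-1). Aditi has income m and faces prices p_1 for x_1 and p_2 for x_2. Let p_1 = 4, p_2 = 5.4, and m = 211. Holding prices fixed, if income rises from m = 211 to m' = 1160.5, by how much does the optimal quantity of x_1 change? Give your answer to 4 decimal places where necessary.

Δx_1* = 103.2497

MU_x_1 ∝ 4·x_1^(-2), MU_x_2 ∝ 5·x_2^(-2), so MRS = (4/5)·(x_2/x_1)^(2) = p_1/p_2.
Hence x_2/x_1 = ((5/4)·p_1/p_2)^(1/(2)), i.e. raised to the 0.5 power.
With the ratio pinned down, the budget gives x_1* = m/(p_1 + p_2·(x_2/x_1)) and x_2* = (x_2/x_1)·x_1*.
Numerically x_2/x_1 = 0.96225, so x_1* = 211/(4 + 5.4·0.96225) = 22.9444.
At m' = 1160.5: x_1* = 126.1941. Change: 126.1941 − 22.9444 = 103.2497.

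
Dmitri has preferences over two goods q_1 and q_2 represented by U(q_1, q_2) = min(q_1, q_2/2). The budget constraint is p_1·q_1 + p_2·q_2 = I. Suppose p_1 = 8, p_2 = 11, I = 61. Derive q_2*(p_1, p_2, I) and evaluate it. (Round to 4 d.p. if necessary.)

q_2* = 4.0667

Demand: q_1*(p_1,p_2,I) = I/(p_1 + 2·p_2), q_2* = 2·I/(p_1 + 2·p_2).
Here 8 + 2·11 = 30, giving q_2* = 4.0667.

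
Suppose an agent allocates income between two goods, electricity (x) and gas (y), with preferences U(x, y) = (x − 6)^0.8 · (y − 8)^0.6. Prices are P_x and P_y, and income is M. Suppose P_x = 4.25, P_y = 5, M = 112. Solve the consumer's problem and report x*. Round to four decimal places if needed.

x* = 12.2521

Let x' = x−6, y' = y−8. MRS = (4/3)·y'/x' = P_x/P_y.
Substituting into the budget: x* = 6 + 4/7·(M − 6·P_x − 8·P_y)/P_x, and y* = 8 + 3/7·(…)/P_y.
Discretionary income = 112 − 6·4.25 − 8·5 = 46.5; x* = 6 + 4/7·46.5/4.25 = 12.2521.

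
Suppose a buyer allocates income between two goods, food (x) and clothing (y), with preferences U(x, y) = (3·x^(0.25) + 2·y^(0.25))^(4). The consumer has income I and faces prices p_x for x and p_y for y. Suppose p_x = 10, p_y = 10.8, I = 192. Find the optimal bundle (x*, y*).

x* = 12.2477, y* = 6.4373

Numerically y/x = 0.525589, so x* = 192/(10 + 10.8·0.525589) = 12.2477 and y* = 0.525589·12.2477 = 6.4373.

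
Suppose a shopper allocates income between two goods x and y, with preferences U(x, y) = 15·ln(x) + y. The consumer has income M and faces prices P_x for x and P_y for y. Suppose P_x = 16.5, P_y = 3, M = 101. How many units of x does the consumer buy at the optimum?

At the given prices: x* = 15·3/16.5 = 2.7273.

x* = 2.7273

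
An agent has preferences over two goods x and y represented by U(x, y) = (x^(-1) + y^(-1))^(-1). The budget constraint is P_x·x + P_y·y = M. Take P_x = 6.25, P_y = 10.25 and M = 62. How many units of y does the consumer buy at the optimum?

y* = 3.3965

From the CES first-order condition, (y/x)^(2) = P_x/P_y.
Solve for the ratio: y/x = [P_x/P_y]^(0.5).
With the ratio pinned down, the budget gives x* = M/(P_x + P_y·(y/x)) and y* = (y/x)·x*.
Numerically y/x = 0.780869, so x* = 62/(6.25 + 10.25·0.780869) = 4.3497 and y* = 0.780869·4.3497 = 3.3965.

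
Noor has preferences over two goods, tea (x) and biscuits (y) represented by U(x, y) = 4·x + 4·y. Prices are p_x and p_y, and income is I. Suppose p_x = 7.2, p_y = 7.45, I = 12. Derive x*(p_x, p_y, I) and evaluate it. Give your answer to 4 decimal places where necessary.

Numerically: x* = 1.6667, y* = 0.

x* = 1.6667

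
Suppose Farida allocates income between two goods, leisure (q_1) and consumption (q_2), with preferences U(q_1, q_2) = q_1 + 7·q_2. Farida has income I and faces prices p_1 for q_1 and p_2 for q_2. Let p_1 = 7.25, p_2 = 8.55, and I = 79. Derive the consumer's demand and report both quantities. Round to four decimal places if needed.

q_1* = 0, q_2* = 9.2398

Numerically: q_1* = 0, q_2* = 9.2398.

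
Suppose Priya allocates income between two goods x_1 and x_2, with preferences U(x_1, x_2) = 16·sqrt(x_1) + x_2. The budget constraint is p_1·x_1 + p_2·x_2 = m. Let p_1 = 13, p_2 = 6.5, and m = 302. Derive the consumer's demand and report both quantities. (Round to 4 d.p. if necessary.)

x_1* = 16, x_2* = 14.4615

Set MRS = p_1/p_2: 8·x_1^(−1/2) = p_1/p_2.
Solve: √x_1 = 8·p_2/p_1, so x_1*(p_1,p_2) = (8·p_2/p_1)², and x_2* = (m − p_1·x_1*)/p_2.
Plugging in: x_1* = (8·6.5/13)² = 16, x_2* = 14.4615.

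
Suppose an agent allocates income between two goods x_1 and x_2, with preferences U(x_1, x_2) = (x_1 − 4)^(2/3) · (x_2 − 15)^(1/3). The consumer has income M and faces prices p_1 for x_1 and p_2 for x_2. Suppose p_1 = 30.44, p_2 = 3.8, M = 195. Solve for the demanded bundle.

x_1* = 4.3557, x_2* = 16.4246

Substituting into the budget: x_1* = 4 + 2/3·(M − 4·p_1 − 15·p_2)/p_1, and x_2* = 15 + 1/3·(…)/p_2.
Discretionary income = 195 − 4·30.44 − 15·3.8 = 16.24; x_1* = 4 + 2/3·16.24/30.44 = 4.3557; x_2* = 15 + 1/3·16.24/3.8 = 16.4246.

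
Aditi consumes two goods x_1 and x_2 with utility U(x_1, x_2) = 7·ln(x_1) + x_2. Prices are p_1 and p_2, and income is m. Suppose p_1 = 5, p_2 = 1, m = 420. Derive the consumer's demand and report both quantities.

x_1* = 1.4, x_2* = 413

So x_1*(p_1,p_2) = 7·p_2/p_1, independent of income; and x_2* = (m − 7·p_2)/p_2.
At the given prices: x_1* = 7·1/5 = 1.4, and x_2* = 413.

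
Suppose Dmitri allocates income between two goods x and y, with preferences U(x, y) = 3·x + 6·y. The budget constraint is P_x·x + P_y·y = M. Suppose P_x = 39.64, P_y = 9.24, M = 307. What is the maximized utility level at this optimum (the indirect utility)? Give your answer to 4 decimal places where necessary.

Linear utility — the consumer picks whichever good has higher MU/price: 3/39.64 = 0.0757 vs 6/9.24 = 0.6494.
y gives more utility per dollar, so spend all income on y: y* = M/P_y, x* = 0.
Numerically: x* = 0, y* = 33.2251.
Utility at the optimum: U(0, 33.2251) = 199.3506.

V = 199.3506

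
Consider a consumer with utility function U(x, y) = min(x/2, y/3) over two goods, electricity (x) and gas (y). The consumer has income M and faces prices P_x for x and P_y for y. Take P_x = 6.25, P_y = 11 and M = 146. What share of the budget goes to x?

share on x = 0.2747

Leontief preferences: the optimum is at the kink where x/2 = y/3, i.e. y = (3/2)·x.
Budget: P_x·x + P_y·(3/2)·x = M, so (2·P_x + 3·P_y)·x = 2·M.
Demand: x*(P_x,P_y,M) = 2·M/(2·P_x + 3·P_y), y* = 3·M/(2·P_x + 3·P_y).
Here 2·6.25 + 3·11 = 45.5, giving x* = 6.4176 and y* = 9.6264.
Expenditure on x: 6.25·6.4176 = 40.1099; share = 0.2747.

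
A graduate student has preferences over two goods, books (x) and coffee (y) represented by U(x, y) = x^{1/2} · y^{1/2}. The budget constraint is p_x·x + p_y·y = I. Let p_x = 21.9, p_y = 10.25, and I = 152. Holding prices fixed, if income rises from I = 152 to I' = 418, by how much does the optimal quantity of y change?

Tangency: MRS = y/x = p_x/p_y.
Rearranging, p_y·y = p_x·x. Substituting into the budget gives p_x·x·(1 + 1) = I.
Demand: x*(p_x,p_y,I) = 0.5·I/p_x and y* = 0.5·I/p_y.
At p_x=21.9, p_y=10.25, I=152: y* = 0.5·152/10.25 = 7.4146.
At I' = 418: y* = 20.3902. Change: 20.3902 − 7.4146 = 12.9756.

Δy* = 12.9756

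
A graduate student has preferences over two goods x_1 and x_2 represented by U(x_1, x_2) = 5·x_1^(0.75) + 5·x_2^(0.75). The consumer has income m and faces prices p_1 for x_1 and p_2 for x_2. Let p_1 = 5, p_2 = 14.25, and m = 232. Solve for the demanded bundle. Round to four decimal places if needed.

x_1* = 44.4786, x_2* = 0.6742

MRS = MU_x_1/MU_x_2 = (x_2/x_1)^(0.25). Set equal to p_1/p_2.
Hence x_2/x_1 = (p_1/p_2)^(1/(0.25)), i.e. raised to the 4 power.
With the ratio pinned down, the budget gives x_1* = m/(p_1 + p_2·(x_2/x_1)) and x_2* = (x_2/x_1)·x_1*.
Numerically x_2/x_1 = 0.015157, so x_1* = 232/(5 + 14.25·0.015157) = 44.4786 and x_2* = 0.015157·44.4786 = 0.6742.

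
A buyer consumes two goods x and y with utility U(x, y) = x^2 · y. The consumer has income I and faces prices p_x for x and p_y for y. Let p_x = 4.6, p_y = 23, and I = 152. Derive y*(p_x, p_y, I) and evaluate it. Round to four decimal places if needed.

y* = 2.2029

The MRS is 2·y/x. Set MRS = p_x/p_y.
So 2·p_y·y = p_x·x; combined with the budget, a share 2/3 of income goes to x.
Demand: x*(p_x,p_y,I) = 2/3·I/p_x and y* = 1/3·I/p_y.
At p_x=4.6, p_y=23, I=152: y* = 1/3·152/23 = 2.2029.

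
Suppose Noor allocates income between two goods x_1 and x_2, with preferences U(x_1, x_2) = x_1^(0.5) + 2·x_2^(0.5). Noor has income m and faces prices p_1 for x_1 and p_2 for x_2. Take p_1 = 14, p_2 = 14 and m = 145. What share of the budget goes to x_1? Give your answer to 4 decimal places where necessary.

MRS = MU_x_1/MU_x_2 = (1/2)·(x_2/x_1)^(0.5). Set equal to p_1/p_2.
Solve for the ratio: x_2/x_1 = [2·p_1/p_2]^(2).
With the ratio pinned down, the budget gives x_1* = m/(p_1 + p_2·(x_2/x_1)) and x_2* = (x_2/x_1)·x_1*.
Numerically x_2/x_1 = 4, so x_1* = 145/(14 + 14·4) = 2.0714 and x_2* = 4·2.0714 = 8.2857.
Expenditure on x_1: 14·2.0714 = 29; share = 0.2.

share on x_1 = 0.2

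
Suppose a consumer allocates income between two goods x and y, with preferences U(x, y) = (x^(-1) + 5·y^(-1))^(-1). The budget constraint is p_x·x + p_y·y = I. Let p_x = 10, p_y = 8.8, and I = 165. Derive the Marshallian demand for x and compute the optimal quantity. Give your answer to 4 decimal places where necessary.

x* = 5.3267

Substitute y = (y/x)·x into the budget: x* = I/(p_x + p_y·(y/x)).
Numerically y/x = 2.383656, so x* = 165/(10 + 8.8·2.383656) = 5.3267.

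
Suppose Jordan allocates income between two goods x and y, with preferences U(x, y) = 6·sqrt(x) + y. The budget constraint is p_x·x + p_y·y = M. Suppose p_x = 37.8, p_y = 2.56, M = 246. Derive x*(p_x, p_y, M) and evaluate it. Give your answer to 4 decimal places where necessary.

Plugging in: x* = (3·2.56/37.8)² = 0.0413.

x* = 0.0413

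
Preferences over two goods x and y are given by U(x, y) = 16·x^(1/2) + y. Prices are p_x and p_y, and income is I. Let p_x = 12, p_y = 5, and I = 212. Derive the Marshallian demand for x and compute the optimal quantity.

Utility is quasi-linear in y; the FOC for x is 8/√x = p_x/p_y.
Solve: √x = 8·p_y/p_x, so x*(p_x,p_y) = (8·p_y/p_x)², and y* = (I − p_x·x*)/p_y.
Plugging in: x* = (8·5/12)² = 11.1111.

x* = 11.1111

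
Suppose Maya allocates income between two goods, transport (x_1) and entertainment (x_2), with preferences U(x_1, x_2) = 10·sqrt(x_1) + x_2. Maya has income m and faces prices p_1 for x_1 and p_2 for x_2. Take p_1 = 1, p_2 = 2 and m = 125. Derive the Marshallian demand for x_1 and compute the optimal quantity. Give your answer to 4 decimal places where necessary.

x_1* = 100

Set MRS = p_1/p_2: 5·x_1^(−1/2) = p_1/p_2.
Thus x_1* = (5·p_2/p_1)² — independent of m — with the rest of income spent on x_2.
Plugging in: x_1* = (5·2/1)² = 100.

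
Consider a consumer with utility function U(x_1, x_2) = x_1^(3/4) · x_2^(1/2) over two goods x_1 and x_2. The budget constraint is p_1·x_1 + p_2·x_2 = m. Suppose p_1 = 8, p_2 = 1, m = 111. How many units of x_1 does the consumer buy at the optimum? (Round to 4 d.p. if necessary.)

x_1* = 8.325

Tangency: MRS = (3/2)·x_2/x_1 = p_1/p_2.
Rearranging, p_2·x_2 = (2/3)·p_1·x_1. Substituting into the budget gives p_1·x_1·(1 + (2/3)) = m.
Demand: x_1*(p_1,p_2,m) = 0.6·m/p_1 and x_2* = 0.4·m/p_2.
At p_1=8, p_2=1, m=111: x_1* = 0.6·111/8 = 8.325.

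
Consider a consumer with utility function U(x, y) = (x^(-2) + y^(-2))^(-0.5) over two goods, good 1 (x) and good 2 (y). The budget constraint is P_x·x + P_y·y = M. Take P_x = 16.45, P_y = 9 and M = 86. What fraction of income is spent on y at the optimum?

From the CES first-order condition, (y/x)^(3) = P_x/P_y.
Hence y/x = (P_x/P_y)^(1/(3)), i.e. raised to the 1/3 power.
Substitute y = (y/x)·x into the budget: x* = M/(P_x + P_y·(y/x)).
Numerically y/x = 1.222666, so x* = 86/(16.45 + 9·1.222666) = 3.1325 and y* = 1.222666·3.1325 = 3.83.
Expenditure on y: 9·3.83 = 34.4702; share = 0.4008.

share on y = 0.4008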